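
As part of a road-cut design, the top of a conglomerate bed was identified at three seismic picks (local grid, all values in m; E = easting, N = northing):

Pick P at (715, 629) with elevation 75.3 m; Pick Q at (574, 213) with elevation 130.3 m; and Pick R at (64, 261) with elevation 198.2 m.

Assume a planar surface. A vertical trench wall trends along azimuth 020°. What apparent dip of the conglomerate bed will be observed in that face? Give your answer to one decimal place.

Let the plane be z = a·E + b·N + c.
Pick Q−Pick P: −141a − 416b = 55;  Pick R−Pick P: −651a − 368b = 122.9.
Solving gives a = −0.14108, b = −0.08439.
Unit vector along 020° is (sin 20°, cos 20°) = (0.3420, 0.9397).
Slope in that direction = a·(0.3420) + b·(0.9397) = −0.12756.
Apparent dip = arctan|0.12756| = 7.3° (true dip is 9.3°, so apparent ≤ true as expected).

7.3°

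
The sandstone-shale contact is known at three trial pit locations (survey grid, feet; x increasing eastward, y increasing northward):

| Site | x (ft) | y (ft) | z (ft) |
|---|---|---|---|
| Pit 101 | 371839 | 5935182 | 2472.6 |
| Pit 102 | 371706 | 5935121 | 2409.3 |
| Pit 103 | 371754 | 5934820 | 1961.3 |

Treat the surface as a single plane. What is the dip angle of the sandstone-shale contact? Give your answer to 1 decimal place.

55.8°

Let the plane be z = a·x + b·y + c.
Pit 102−Pit 101: −133a − 61b = −63.3;  Pit 103−Pit 101: −85a − 362b = −511.3.
Solving gives a = −0.19261, b = 1.45766.
Gradient magnitude |∇z| = √(a² + b²) = √(0.03710 + 2.12476) = 1.47033.
True dip = arctan(1.47033) = 55.8°, dipping toward S (azimuth ≈ 172°).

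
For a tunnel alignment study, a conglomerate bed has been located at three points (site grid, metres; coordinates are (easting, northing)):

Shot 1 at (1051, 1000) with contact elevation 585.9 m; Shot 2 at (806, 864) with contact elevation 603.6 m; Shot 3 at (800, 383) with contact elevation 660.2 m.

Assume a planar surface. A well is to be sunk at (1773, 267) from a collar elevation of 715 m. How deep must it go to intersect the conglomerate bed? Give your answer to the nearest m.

48 m

Let the plane be z = a·E + b·N + c.
Shot 2−Shot 1: −245a − 136b = 17.7;  Shot 3−Shot 1: −251a − 617b = 74.3.
Solving gives a = −0.00697, b = −0.11758.
Then c = 585.9 − a·1051 − b·1000 = 710.81.
At (1773, 267): z_contact = −12.4 − 31.4 + 710.81 = 667.1 m.
Depth below ground = 715 − 667.1 = 48 m.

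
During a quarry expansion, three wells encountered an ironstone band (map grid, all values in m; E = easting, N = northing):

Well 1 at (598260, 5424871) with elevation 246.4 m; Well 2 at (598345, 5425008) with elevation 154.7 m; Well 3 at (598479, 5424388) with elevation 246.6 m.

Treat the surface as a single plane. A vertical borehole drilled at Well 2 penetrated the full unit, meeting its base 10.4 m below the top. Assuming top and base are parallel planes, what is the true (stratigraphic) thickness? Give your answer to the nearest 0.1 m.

Let the plane be z = a·E + b·N + c.
Well 2−Well 1: 85a + 137b = −91.7;  Well 3−Well 1: 219a − 483b = 0.2.
Solving gives a = −0.62292, b = −0.28286.
|∇z| = √(a²+b²) = 0.68414, so dip δ = arctan(0.68414) = 34.38°.
True thickness = vertical thickness × cos δ = 10.4 × cos 34.38° = 8.6 m.

8.6 m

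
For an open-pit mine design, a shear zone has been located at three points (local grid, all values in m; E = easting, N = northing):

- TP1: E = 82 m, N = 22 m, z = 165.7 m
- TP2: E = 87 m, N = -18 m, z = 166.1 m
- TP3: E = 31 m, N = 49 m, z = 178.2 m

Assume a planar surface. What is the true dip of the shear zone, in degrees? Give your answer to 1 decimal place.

15.2°

Two edge vectors: TP1→TP2 = (5, -40, 0.4), TP1→TP3 = (-51, 27, 12.5).
Normal n = (TP1→TP2) × (TP1→TP3) = (-510.8, -82.9, -1905).
So ∂z/∂E = −n_x/n_z = −0.26814 and ∂z/∂N = −n_y/n_z = −0.04352.
Gradient magnitude |∇z| = √(a² + b²) = √(0.07190 + 0.00189) = 0.27164.
True dip = arctan(0.27164) = 15.2°, dipping toward E (azimuth ≈ 081°).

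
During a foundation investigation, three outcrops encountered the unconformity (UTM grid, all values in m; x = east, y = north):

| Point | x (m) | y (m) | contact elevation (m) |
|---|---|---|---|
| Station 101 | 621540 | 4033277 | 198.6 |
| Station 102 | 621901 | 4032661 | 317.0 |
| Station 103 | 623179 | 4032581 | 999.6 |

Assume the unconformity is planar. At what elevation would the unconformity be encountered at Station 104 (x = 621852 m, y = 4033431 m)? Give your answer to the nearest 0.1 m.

Let the plane be z = a·x + b·y + c.
Station 102−Station 101: 361a − 616b = 118.4;  Station 103−Station 101: 1639a − 696b = 801.
Solving gives a = 0.541965906, b = 0.125405344.
Then c = 198.6 − a·621540 − b·4033277 = −842449.38.
At (621852, 4033431): z = 337022.6 + 505813.8 − 842449.38 = 387.0 m.

387.0 m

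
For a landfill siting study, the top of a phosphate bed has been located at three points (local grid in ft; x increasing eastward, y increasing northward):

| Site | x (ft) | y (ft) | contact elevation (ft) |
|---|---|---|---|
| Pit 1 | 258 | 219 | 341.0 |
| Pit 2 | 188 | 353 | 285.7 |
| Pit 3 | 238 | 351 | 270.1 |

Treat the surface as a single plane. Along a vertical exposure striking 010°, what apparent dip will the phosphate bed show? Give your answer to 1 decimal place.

Two edge vectors: Pit 1→Pit 2 = (-70, 134, -55.3), Pit 1→Pit 3 = (-20, 132, -70.9).
Normal n = (Pit 1→Pit 2) × (Pit 1→Pit 3) = (-2201, -3857, -6560).
So ∂z/∂x = −n_x/n_z = −0.33552 and ∂z/∂y = −n_y/n_z = −0.58796.
Unit vector along 010° is (sin 10°, cos 10°) = (0.1736, 0.9848).
Slope in that direction = a·(0.1736) + b·(0.9848) = −0.63729.
Apparent dip = arctan|0.63729| = 32.5° (true dip is 34.1°, so apparent ≤ true as expected).

32.5°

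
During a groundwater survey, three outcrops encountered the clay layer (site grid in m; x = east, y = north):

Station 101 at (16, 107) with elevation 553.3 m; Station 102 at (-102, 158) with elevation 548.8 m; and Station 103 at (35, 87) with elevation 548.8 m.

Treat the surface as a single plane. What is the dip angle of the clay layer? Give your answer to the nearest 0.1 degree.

26.5°

Two edge vectors: Station 101→Station 102 = (-118, 51, -4.5), Station 101→Station 103 = (19, -20, -4.5).
Normal n = (Station 101→Station 102) × (Station 101→Station 103) = (-319.5, -616.5, 1391).
So ∂z/∂x = −n_x/n_z = 0.22969 and ∂z/∂y = −n_y/n_z = 0.44321.
Gradient magnitude |∇z| = √(a² + b²) = √(0.05276 + 0.19643) = 0.49919.
True dip = arctan(0.49919) = 26.5°, dipping toward SSW (azimuth ≈ 207°).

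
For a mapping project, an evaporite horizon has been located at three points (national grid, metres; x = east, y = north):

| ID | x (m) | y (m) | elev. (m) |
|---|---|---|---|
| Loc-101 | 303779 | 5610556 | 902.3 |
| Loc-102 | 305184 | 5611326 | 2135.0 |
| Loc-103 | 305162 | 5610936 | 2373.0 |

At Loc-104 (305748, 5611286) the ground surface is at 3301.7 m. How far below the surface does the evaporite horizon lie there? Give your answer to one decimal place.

434.2 m

Two edge vectors: Loc-101→Loc-102 = (1405, 770, 1232.7), Loc-101→Loc-103 = (1383, 380, 1470.7).
Normal n = (Loc-101→Loc-102) × (Loc-101→Loc-103) = (664013, -361509.4, -531010).
So ∂z/∂x = −n_x/n_z = 1.250471743 and ∂z/∂y = −n_y/n_z = −0.680795842.
Intercept c from Loc-101: 902.3 − 379867.06 + 3819643.20 = 3440678.44.
At (305748, 5611286): z_contact = 382329.23 − 3820140.18 + 3440678.44 = 2867.50 m.
Depth below ground = 3301.7 − 2867.50 = 434.2 m.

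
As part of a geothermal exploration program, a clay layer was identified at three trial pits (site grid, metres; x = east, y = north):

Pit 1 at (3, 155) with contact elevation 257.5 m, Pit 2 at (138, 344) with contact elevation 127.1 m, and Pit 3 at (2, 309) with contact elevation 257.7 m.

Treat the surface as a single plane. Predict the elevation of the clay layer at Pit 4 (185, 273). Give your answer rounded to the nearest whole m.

Two edge vectors: Pit 1→Pit 2 = (135, 189, -130.4), Pit 1→Pit 3 = (-1, 154, 0.2).
Normal n = (Pit 1→Pit 2) × (Pit 1→Pit 3) = (20119.4, 103.4, 20979).
So ∂z/∂x = −n_x/n_z = −0.95903 and ∂z/∂y = −n_y/n_z = −0.00493.
Intercept c from Pit 1: 257.5 + 2.88 + 0.76 = 261.14.
At (185, 273): z = −177.4 − 1.3 + 261.14 = 82.4 m.

82 m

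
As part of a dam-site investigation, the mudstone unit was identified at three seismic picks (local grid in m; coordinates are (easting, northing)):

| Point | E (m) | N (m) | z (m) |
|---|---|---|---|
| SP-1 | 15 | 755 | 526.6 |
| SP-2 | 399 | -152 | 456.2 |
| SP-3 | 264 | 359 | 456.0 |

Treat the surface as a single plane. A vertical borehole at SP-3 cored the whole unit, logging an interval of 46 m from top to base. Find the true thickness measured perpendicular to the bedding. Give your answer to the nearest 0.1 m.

41.0 m

Two edge vectors: SP-1→SP-2 = (384, -907, -70.4), SP-1→SP-3 = (249, -396, -70.6).
Normal n = (SP-1→SP-2) × (SP-1→SP-3) = (36155.8, 9580.8, 73779).
So ∂z/∂E = −n_x/n_z = −0.49006 and ∂z/∂N = −n_y/n_z = −0.12986.
|∇z| = √(a²+b²) = 0.50697, so dip δ = arctan(0.50697) = 26.88°.
True thickness = vertical thickness × cos δ = 46 × cos 26.88° = 41.0 m.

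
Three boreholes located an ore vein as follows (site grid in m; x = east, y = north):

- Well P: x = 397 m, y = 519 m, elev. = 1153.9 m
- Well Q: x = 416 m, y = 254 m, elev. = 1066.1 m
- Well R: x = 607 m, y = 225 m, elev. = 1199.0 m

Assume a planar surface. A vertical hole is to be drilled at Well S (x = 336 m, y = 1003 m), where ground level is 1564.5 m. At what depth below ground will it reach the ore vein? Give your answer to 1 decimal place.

Two edge vectors: Well P→Well Q = (19, -265, -87.8), Well P→Well R = (210, -294, 45.1).
Normal n = (Well P→Well Q) × (Well P→Well R) = (-37764.7, -19294.9, 50064).
So ∂z/∂x = −n_x/n_z = 0.754328 and ∂z/∂y = −n_y/n_z = 0.385405.
Intercept c from Well P: 1153.9 − 299.47 − 200.03 = 654.41.
At (336, 1003): z_contact = 253.45 + 386.56 + 654.41 = 1294.42 m.
Depth below ground = 1564.5 − 1294.42 = 270.1 m.

270.1 m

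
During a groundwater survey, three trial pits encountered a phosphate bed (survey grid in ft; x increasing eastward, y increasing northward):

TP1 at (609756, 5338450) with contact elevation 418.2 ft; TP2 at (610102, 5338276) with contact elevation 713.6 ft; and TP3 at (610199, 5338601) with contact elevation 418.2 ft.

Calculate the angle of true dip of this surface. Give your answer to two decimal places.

46.91°

Two edge vectors: TP1→TP2 = (346, -174, 295.4), TP1→TP3 = (443, 151, 0).
Normal n = (TP1→TP2) × (TP1→TP3) = (-44605.4, 130862.2, 129328).
So ∂z/∂x = −n_x/n_z = 0.34490 and ∂z/∂y = −n_y/n_z = −1.01186.
Gradient magnitude |∇z| = √(a² + b²) = √(0.11896 + 1.02387) = 1.06903.
True dip = arctan(1.06903) = 46.91°, dipping toward NNW (azimuth ≈ 341°).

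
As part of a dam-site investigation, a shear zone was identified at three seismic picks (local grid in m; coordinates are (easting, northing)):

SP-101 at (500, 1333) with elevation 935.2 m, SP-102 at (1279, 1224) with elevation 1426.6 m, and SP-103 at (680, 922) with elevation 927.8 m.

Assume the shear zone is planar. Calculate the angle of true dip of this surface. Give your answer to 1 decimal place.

36.6°

Two edge vectors: SP-101→SP-102 = (779, -109, 491.4), SP-101→SP-103 = (180, -411, -7.4).
Normal n = (SP-101→SP-102) × (SP-101→SP-103) = (202772, 94216.6, -300549).
So ∂z/∂E = −n_x/n_z = 0.67467 and ∂z/∂N = −n_y/n_z = 0.31348.
Gradient magnitude |∇z| = √(a² + b²) = √(0.45518 + 0.09827) = 0.74394.
True dip = arctan(0.74394) = 36.6°, dipping toward WSW (azimuth ≈ 245°).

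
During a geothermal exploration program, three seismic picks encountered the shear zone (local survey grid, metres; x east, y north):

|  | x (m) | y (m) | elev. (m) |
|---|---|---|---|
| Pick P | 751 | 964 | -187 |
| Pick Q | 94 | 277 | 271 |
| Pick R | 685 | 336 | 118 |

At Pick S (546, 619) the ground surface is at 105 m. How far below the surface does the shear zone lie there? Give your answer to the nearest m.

89 m

Let the plane be z = a·x + b·y + c.
Pick Q−Pick P: −657a − 687b = 458;  Pick R−Pick P: −66a − 628b = 305.
Solving gives a = −0.21263, b = −0.46332.
Then c = -187 − a·751 − b·964 = 419.33.
At (546, 619): z_contact = −116.1 − 286.8 + 419.33 = 16.4 m.
Depth below ground = 105 − 16.4 = 89 m.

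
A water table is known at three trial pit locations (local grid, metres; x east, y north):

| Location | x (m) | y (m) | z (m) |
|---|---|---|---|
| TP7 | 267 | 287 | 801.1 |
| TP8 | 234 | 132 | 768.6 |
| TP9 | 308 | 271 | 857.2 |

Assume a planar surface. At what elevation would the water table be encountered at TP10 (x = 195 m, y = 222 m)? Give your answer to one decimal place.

Let the plane be z = a·x + b·y + c.
TP8−TP7: −33a − 155b = −32.5;  TP9−TP7: 41a − 16b = 56.1.
Solving gives a = 1.33888, b = −0.07537.
Then c = 801.1 − a·267 − b·287 = 465.25.
At (195, 222): z = 261.1 − 16.7 + 465.25 = 709.6 m.

709.6 m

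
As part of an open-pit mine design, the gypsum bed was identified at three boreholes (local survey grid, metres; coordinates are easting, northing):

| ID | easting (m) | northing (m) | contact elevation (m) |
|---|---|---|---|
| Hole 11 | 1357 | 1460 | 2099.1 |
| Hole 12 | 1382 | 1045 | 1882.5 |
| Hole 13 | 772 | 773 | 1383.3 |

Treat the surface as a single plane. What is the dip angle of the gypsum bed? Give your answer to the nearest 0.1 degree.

38.5°

Let the plane be z = a·easting + b·northing + c.
Hole 12−Hole 11: 25a − 415b = −216.6;  Hole 13−Hole 11: −585a − 687b = −715.8.
Solving gives a = 0.57031, b = 0.55628.
Gradient magnitude |∇z| = √(a² + b²) = √(0.32526 + 0.30945) = 0.79669.
True dip = arctan(0.79669) = 38.5°, dipping toward SW (azimuth ≈ 226°).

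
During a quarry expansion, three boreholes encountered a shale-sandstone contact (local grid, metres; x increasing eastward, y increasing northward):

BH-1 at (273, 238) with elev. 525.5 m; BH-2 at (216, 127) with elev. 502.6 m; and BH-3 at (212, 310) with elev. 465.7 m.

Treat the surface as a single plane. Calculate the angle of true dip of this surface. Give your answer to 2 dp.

Two edge vectors: BH-1→BH-2 = (-57, -111, -22.9), BH-1→BH-3 = (-61, 72, -59.8).
Normal n = (BH-1→BH-2) × (BH-1→BH-3) = (8286.6, -2011.7, -10875).
So ∂z/∂x = −n_x/n_z = 0.76199 and ∂z/∂y = −n_y/n_z = −0.18498.
Gradient magnitude |∇z| = √(a² + b²) = √(0.58062 + 0.03422) = 0.78412.
True dip = arctan(0.78412) = 38.10°, dipping toward WNW (azimuth ≈ 284°).

38.10°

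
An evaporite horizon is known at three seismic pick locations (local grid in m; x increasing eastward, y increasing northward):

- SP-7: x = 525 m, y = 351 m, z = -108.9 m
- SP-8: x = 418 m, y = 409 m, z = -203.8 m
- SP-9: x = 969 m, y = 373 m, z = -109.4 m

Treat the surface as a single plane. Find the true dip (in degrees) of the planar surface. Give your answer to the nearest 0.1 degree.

Let the plane be z = a·x + b·y + c.
SP-8−SP-7: −107a + 58b = −94.9;  SP-9−SP-7: 444a + 22b = −0.5.
Solving gives a = 0.07325, b = −1.50107.
Gradient magnitude |∇z| = √(a² + b²) = √(0.00537 + 2.25321) = 1.50286.
True dip = arctan(1.50286) = 56.4°, dipping toward N (azimuth ≈ 357°).

56.4°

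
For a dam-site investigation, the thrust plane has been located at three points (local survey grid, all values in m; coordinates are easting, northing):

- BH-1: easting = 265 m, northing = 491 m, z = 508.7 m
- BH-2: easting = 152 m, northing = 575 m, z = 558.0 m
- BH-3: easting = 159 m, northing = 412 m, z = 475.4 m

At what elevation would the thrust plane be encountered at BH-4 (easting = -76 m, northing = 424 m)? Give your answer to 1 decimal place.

Two edge vectors: BH-1→BH-2 = (-113, 84, 49.3), BH-1→BH-3 = (-106, -79, -33.3).
Normal n = (BH-1→BH-2) × (BH-1→BH-3) = (1097.5, -8988.7, 17831).
So ∂z/∂easting = −n_x/n_z = −0.06155 and ∂z/∂northing = −n_y/n_z = 0.50411.
Intercept c from BH-1: 508.7 + 16.31 − 247.52 = 277.50.
At (-76, 424): z = 4.7 + 213.7 + 277.50 = 495.9 m.

495.9 m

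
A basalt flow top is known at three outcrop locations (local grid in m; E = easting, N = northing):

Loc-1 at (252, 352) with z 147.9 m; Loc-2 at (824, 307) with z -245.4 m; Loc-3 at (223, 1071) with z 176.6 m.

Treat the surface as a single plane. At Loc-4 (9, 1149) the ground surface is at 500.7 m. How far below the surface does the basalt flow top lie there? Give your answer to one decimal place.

Let the plane be z = a·E + b·N + c.
Loc-2−Loc-1: 572a − 45b = −393.3;  Loc-3−Loc-1: −29a + 719b = 28.7.
Solving gives a = −0.686626, b = 0.012222.
Then c = 147.9 − a·252 − b·352 = 316.63.
At (9, 1149): z_contact = −6.18 + 14.04 + 316.63 = 324.49 m.
Depth below ground = 500.7 − 324.49 = 176.2 m.

176.2 m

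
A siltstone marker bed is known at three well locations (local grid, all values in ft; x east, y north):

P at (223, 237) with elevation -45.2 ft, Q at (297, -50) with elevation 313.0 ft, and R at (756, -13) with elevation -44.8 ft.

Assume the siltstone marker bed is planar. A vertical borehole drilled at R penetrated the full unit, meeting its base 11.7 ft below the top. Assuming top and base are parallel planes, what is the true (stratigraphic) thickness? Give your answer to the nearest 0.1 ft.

6.3 ft

Let the plane be z = a·x + b·y + c.
Q−P: 74a − 287b = 358.2;  R−P: 533a − 250b = 0.4.
Solving gives a = −0.66509, b = −1.41957.
|∇z| = √(a²+b²) = 1.56765, so dip δ = arctan(1.56765) = 57.47°.
True thickness = vertical thickness × cos δ = 11.7 × cos 57.47° = 6.3 ft.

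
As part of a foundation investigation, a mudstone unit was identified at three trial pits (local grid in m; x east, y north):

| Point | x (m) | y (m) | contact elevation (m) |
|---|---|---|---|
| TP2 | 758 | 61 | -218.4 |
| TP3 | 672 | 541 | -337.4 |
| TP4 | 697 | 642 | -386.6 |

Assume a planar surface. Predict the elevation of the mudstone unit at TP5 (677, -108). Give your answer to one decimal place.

-114.1 m

Two edge vectors: TP2→TP3 = (-86, 480, -119), TP2→TP4 = (-61, 581, -168.2).
Normal n = (TP2→TP3) × (TP2→TP4) = (-11597, -7206.2, -20686).
So ∂z/∂x = −n_x/n_z = −0.56062 and ∂z/∂y = −n_y/n_z = −0.34836.
Intercept c from TP2: -218.4 + 424.95 + 21.25 = 227.80.
At (677, -108): z = −379.5 + 37.6 + 227.80 = -114.1 m.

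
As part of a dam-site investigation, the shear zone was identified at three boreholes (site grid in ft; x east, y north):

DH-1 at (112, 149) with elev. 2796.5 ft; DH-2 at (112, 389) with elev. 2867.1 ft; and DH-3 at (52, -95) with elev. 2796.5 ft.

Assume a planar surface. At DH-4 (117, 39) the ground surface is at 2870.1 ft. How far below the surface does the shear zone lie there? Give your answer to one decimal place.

111.9 ft

Let the plane be z = a·x + b·y + c.
DH-2−DH-1: 0a + 240b = 70.6;  DH-3−DH-1: −60a − 244b = 0.
Solving gives a = −1.19628, b = 0.29417.
Then c = 2796.5 − a·112 − b·149 = 2886.65.
At (117, 39): z_contact = −139.96 + 11.47 + 2886.65 = 2758.16 ft.
Depth below ground = 2870.1 − 2758.16 = 111.9 ft.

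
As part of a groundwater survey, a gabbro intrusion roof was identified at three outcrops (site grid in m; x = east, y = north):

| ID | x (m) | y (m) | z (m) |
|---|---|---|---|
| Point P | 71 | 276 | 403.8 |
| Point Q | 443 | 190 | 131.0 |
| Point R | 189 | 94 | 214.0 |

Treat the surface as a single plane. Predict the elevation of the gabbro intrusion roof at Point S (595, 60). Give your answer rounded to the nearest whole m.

Let the plane be z = a·x + b·y + c.
Point Q−Point P: 372a − 86b = −272.8;  Point R−Point P: 118a − 182b = −189.8.
Solving gives a = −0.57903, b = 0.66744.
Then c = 403.8 − a·71 − b·276 = 260.70.
At (595, 60): z = −344.5 + 40.0 + 260.70 = -43.8 m.

-44 m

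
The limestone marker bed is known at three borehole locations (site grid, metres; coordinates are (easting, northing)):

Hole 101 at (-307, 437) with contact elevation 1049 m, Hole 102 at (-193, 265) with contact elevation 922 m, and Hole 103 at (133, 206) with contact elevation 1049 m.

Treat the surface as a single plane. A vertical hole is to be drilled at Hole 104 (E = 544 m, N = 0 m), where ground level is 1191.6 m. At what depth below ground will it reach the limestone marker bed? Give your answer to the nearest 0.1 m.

131.5 m

Let the plane be z = a·E + b·N + c.
Hole 102−Hole 101: 114a − 172b = −127;  Hole 103−Hole 101: 440a − 231b = 0.
Solving gives a = 0.59452, b = 1.13241.
Then c = 1049 − a·-307 − b·437 = 736.65.
At (544, 0): z_contact = 323.42 + 0.00 + 736.65 = 1060.07 m.
Depth below ground = 1191.6 − 1060.07 = 131.5 m.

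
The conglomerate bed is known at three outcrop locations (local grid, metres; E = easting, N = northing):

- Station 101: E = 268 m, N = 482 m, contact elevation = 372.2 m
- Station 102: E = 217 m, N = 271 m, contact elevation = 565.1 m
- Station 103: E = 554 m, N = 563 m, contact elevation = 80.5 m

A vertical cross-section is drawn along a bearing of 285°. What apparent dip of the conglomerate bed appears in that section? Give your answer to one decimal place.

Two edge vectors: Station 101→Station 102 = (-51, -211, 192.9), Station 101→Station 103 = (286, 81, -291.7).
Normal n = (Station 101→Station 102) × (Station 101→Station 103) = (45923.8, 40292.7, 56215).
So ∂z/∂E = −n_x/n_z = −0.81693 and ∂z/∂N = −n_y/n_z = −0.71676.
Unit vector along 285° is (sin 285°, cos 285°) = (-0.9659, 0.2588).
Slope in that direction = a·(-0.9659) + b·(0.2588) = 0.60358.
Apparent dip = arctan|0.60358| = 31.1° (true dip is 47.4°, so apparent ≤ true as expected).

31.1°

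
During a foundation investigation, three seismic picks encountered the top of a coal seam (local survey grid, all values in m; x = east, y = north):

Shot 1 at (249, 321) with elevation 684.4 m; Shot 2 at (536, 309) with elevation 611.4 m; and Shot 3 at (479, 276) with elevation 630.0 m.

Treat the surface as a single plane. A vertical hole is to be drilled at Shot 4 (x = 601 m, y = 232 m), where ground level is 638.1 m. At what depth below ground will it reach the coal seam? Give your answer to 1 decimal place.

Two edge vectors: Shot 1→Shot 2 = (287, -12, -73), Shot 1→Shot 3 = (230, -45, -54.4).
Normal n = (Shot 1→Shot 2) × (Shot 1→Shot 3) = (-2632.2, -1177.2, -10155).
So ∂z/∂x = −n_x/n_z = −0.25920 and ∂z/∂y = −n_y/n_z = −0.11592.
Intercept c from Shot 1: 684.4 + 64.54 + 37.21 = 786.15.
At (601, 232): z_contact = −155.78 − 26.89 + 786.15 = 603.48 m.
Depth below ground = 638.1 − 603.48 = 34.6 m.

34.6 m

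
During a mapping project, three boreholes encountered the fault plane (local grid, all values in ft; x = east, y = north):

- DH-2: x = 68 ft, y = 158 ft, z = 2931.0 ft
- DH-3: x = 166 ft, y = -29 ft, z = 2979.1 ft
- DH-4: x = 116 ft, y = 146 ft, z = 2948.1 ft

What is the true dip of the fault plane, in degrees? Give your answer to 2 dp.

19.07°

Let the plane be z = a·x + b·y + c.
DH-3−DH-2: 98a − 187b = 48.1;  DH-4−DH-2: 48a − 12b = 17.1.
Solving gives a = 0.33596, b = −0.08115.
Gradient magnitude |∇z| = √(a² + b²) = √(0.11287 + 0.00659) = 0.34562.
True dip = arctan(0.34562) = 19.07°, dipping toward WNW (azimuth ≈ 284°).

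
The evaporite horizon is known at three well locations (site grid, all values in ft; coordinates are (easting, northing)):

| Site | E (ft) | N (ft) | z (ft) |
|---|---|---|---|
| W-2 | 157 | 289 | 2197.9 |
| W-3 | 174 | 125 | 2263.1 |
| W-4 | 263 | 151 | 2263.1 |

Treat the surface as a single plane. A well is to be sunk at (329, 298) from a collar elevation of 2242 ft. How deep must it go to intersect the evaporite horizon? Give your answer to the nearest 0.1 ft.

28.2 ft

Let the plane be z = a·E + b·N + c.
W-3−W-2: 17a − 164b = 65.2;  W-4−W-2: 106a − 138b = 65.2.
Solving gives a = 0.11273, b = −0.38588.
Then c = 2197.9 − a·157 − b·289 = 2291.72.
At (329, 298): z_contact = 37.09 − 114.99 + 2291.72 = 2213.82 ft.
Depth below ground = 2242 − 2213.82 = 28.2 ft.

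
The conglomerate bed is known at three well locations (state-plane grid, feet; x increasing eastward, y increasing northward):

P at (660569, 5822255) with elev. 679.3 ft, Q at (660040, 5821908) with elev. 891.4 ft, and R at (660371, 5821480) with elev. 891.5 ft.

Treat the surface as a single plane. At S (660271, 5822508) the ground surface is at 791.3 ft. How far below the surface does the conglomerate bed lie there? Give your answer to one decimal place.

Two edge vectors: P→Q = (-529, -347, 212.1), P→R = (-198, -775, 212.2).
Normal n = (P→Q) × (P→R) = (90744.1, 70258, 341269).
So ∂z/∂x = −n_x/n_z = −0.265901972 and ∂z/∂y = −n_y/n_z = −0.205872787.
Intercept c from P: 679.3 + 175646.60 + 1198643.86 = 1374969.76.
At (660271, 5822508): z_contact = −175567.36 − 1198695.95 + 1374969.76 = 706.45 ft.
Depth below ground = 791.3 − 706.45 = 84.8 ft.

84.8 ft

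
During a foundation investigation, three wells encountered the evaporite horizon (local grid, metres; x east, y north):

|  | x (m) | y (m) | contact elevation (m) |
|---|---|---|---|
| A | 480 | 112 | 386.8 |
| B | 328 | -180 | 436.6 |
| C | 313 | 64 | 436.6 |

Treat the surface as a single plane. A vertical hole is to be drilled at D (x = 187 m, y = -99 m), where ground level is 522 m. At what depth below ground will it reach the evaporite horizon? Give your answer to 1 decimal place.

45.5 m

Two edge vectors: A→B = (-152, -292, 49.8), A→C = (-167, -48, 49.8).
Normal n = (A→B) × (A→C) = (-12151.2, -747, -41468).
So ∂z/∂x = −n_x/n_z = −0.29303 and ∂z/∂y = −n_y/n_z = −0.01801.
Intercept c from A: 386.8 + 140.65 + 2.02 = 529.47.
At (187, -99): z_contact = −54.80 + 1.78 + 529.47 = 476.46 m.
Depth below ground = 522 − 476.46 = 45.5 m.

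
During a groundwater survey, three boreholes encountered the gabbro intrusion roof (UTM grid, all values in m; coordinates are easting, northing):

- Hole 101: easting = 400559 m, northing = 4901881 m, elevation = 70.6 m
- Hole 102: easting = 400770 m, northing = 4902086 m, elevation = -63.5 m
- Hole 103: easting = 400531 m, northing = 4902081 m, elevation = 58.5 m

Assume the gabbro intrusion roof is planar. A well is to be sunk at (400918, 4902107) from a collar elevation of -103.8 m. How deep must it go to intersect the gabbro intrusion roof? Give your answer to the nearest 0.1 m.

Two edge vectors: Hole 101→Hole 102 = (211, 205, -134.1), Hole 101→Hole 103 = (-28, 200, -12.1).
Normal n = (Hole 101→Hole 102) × (Hole 101→Hole 103) = (24339.5, 6307.9, 47940).
So ∂z/∂easting = −n_x/n_z = −0.507707551 and ∂z/∂northing = −n_y/n_z = −0.131579057.
Intercept c from Hole 101: 70.6 + 203366.83 + 644984.88 = 848422.31.
At (400918, 4902107): z_contact = −203549.10 − 645014.62 + 848422.31 = -141.40 m.
Depth below ground = -103.8 − (-141.40) = 37.6 m.

37.6 m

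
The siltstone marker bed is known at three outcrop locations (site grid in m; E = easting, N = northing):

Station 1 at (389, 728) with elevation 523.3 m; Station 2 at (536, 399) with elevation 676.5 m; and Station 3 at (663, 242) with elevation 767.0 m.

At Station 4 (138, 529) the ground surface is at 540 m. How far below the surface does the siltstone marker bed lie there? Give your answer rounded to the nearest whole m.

28 m

Two edge vectors: Station 1→Station 2 = (147, -329, 153.2), Station 1→Station 3 = (274, -486, 243.7).
Normal n = (Station 1→Station 2) × (Station 1→Station 3) = (-5722.1, 6152.9, 18704).
So ∂z/∂E = −n_x/n_z = 0.30593 and ∂z/∂N = −n_y/n_z = −0.32896.
Intercept c from Station 1: 523.3 − 119.01 + 239.48 = 643.78.
At (138, 529): z_contact = 42.2 − 174.0 + 643.78 = 512.0 m.
Depth below ground = 540 − 512.0 = 28 m.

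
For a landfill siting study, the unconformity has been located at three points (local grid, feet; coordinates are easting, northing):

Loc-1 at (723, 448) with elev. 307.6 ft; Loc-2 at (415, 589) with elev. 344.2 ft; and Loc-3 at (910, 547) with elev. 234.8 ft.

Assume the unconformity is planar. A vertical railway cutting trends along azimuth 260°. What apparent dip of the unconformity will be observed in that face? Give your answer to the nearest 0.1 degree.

Two edge vectors: Loc-1→Loc-2 = (-308, 141, 36.6), Loc-1→Loc-3 = (187, 99, -72.8).
Normal n = (Loc-1→Loc-2) × (Loc-1→Loc-3) = (-13888.2, -15578.2, -56859).
So ∂z/∂easting = −n_x/n_z = −0.24426 and ∂z/∂northing = −n_y/n_z = −0.27398.
Unit vector along 260° is (sin 260°, cos 260°) = (-0.9848, -0.1736).
Slope in that direction = a·(-0.9848) + b·(-0.1736) = 0.28812.
Apparent dip = arctan|0.28812| = 16.1° (true dip is 20.2°, so apparent ≤ true as expected).

16.1°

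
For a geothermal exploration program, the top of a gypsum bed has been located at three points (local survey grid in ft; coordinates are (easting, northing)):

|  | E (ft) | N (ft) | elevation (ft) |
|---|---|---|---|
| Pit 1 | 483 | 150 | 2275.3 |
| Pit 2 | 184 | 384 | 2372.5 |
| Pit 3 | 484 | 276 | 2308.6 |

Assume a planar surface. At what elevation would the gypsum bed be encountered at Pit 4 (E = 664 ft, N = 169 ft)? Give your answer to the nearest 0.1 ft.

Let the plane be z = a·E + b·N + c.
Pit 2−Pit 1: −299a + 234b = 97.2;  Pit 3−Pit 1: 1a + 126b = 33.3.
Solving gives a = −0.11752, b = 0.26522.
Then c = 2275.3 − a·483 − b·150 = 2292.28.
At (664, 169): z = −78.0 + 44.8 + 2292.28 = 2259.1 ft.

2259.1 ft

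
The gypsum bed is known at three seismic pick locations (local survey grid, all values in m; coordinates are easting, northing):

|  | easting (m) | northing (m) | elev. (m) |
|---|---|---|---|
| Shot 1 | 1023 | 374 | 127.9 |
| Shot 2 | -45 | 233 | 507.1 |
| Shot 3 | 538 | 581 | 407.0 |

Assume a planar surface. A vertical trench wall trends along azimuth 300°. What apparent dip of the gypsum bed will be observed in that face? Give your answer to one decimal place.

Let the plane be z = a·easting + b·northing + c.
Shot 2−Shot 1: −1068a − 141b = 379.2;  Shot 3−Shot 1: −485a + 207b = 279.1.
Solving gives a = −0.40713, b = 0.39441.
Unit vector along 300° is (sin 300°, cos 300°) = (-0.8660, 0.5000).
Slope in that direction = a·(-0.8660) + b·(0.5000) = 0.54979.
Apparent dip = arctan|0.54979| = 28.8° (true dip is 29.5°, so apparent ≤ true as expected).

28.8°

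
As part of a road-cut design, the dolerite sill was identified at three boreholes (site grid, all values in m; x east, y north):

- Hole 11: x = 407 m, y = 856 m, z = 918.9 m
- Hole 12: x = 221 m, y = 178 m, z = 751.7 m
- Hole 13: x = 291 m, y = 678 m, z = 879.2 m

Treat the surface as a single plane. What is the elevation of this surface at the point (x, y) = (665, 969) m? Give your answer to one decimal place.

Let the plane be z = a·x + b·y + c.
Hole 12−Hole 11: −186a − 678b = −167.2;  Hole 13−Hole 11: −116a − 178b = −39.7.
Solving gives a = −0.06247, b = 0.26375.
Then c = 918.9 − a·407 − b·856 = 718.56.
At (665, 969): z = −41.5 + 255.6 + 718.56 = 932.6 m.

932.6 m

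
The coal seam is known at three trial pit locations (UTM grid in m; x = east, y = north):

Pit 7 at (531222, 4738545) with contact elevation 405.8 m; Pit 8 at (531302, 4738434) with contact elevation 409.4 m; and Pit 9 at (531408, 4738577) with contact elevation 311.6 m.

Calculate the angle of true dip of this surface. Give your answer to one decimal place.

Let the plane be z = a·x + b·y + c.
Pit 8−Pit 7: 80a − 111b = 3.6;  Pit 9−Pit 7: 186a + 32b = −94.2.
Solving gives a = −0.44562, b = −0.35360.
Gradient magnitude |∇z| = √(a² + b²) = √(0.19857 + 0.12503) = 0.56886.
True dip = arctan(0.56886) = 29.6°, dipping toward NE (azimuth ≈ 052°).

29.6°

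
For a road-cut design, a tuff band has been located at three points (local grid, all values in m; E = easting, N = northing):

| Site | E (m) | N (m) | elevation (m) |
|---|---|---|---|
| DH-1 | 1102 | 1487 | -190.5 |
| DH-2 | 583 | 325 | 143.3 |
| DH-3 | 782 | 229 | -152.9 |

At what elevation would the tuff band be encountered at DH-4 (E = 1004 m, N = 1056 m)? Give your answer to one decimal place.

-193.2 m

Let the plane be z = a·E + b·N + c.
DH-2−DH-1: −519a − 1162b = 333.8;  DH-3−DH-1: −320a − 1258b = 37.6.
Solving gives a = −1.338599, b = 0.310613.
Then c = -190.5 − a·1102 − b·1487 = 822.75.
At (1004, 1056): z = −1344.0 + 328.0 + 822.75 = -193.2 m.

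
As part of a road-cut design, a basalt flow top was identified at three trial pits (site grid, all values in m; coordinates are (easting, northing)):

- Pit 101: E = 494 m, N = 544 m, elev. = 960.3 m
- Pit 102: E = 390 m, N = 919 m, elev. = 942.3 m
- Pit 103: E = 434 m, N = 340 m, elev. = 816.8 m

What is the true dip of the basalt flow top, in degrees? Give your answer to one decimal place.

Two edge vectors: Pit 101→Pit 102 = (-104, 375, -18), Pit 101→Pit 103 = (-60, -204, -143.5).
Normal n = (Pit 101→Pit 102) × (Pit 101→Pit 103) = (-57484.5, -13844, 43716).
So ∂z/∂E = −n_x/n_z = 1.31495 and ∂z/∂N = −n_y/n_z = 0.31668.
Gradient magnitude |∇z| = √(a² + b²) = √(1.72910 + 0.10029) = 1.35255.
True dip = arctan(1.35255) = 53.5°, dipping toward WSW (azimuth ≈ 256°).

53.5°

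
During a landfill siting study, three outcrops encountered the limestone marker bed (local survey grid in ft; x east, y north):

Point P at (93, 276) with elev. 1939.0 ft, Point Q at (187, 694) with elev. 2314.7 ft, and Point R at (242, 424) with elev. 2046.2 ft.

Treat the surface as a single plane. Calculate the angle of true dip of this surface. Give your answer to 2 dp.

Two edge vectors: Point P→Point Q = (94, 418, 375.7), Point P→Point R = (149, 148, 107.2).
Normal n = (Point P→Point Q) × (Point P→Point R) = (-10794, 45902.5, -48370).
So ∂z/∂x = −n_x/n_z = −0.22315 and ∂z/∂y = −n_y/n_z = 0.94899.
Gradient magnitude |∇z| = √(a² + b²) = √(0.04980 + 0.90058) = 0.97487.
True dip = arctan(0.97487) = 44.27°, dipping toward SSE (azimuth ≈ 167°).

44.27°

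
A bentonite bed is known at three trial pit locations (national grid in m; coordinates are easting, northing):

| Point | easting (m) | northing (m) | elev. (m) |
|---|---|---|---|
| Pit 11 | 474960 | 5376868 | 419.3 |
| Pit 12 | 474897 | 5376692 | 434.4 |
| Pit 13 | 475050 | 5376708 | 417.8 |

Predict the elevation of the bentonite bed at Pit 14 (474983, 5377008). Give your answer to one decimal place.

410.1 m

Two edge vectors: Pit 11→Pit 12 = (-63, -176, 15.1), Pit 11→Pit 13 = (90, -160, -1.5).
Normal n = (Pit 11→Pit 12) × (Pit 11→Pit 13) = (2680, 1264.5, 25920).
So ∂z/∂easting = −n_x/n_z = −0.103395062 and ∂z/∂northing = −n_y/n_z = −0.048784722.
Intercept c from Pit 11: 419.3 + 49108.52 + 262309.01 = 311836.83.
At (474983, 5377008): z = −49110.9 − 262315.8 + 311836.83 = 410.1 m.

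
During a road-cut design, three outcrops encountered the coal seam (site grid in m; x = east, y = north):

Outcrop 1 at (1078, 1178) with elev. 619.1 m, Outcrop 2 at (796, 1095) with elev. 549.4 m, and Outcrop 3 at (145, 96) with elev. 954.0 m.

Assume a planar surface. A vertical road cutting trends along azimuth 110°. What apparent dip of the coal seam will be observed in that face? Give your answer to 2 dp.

33.64°

Let the plane be z = a·x + b·y + c.
Outcrop 2−Outcrop 1: −282a − 83b = −69.7;  Outcrop 3−Outcrop 1: −933a − 1082b = 334.9.
Solving gives a = 0.45331, b = −0.70041.
Unit vector along 110° is (sin 110°, cos 110°) = (0.9397, -0.3420).
Slope in that direction = a·(0.9397) + b·(-0.3420) = 0.66553.
Apparent dip = arctan|0.66553| = 33.64° (true dip is 39.8°, so apparent ≤ true as expected).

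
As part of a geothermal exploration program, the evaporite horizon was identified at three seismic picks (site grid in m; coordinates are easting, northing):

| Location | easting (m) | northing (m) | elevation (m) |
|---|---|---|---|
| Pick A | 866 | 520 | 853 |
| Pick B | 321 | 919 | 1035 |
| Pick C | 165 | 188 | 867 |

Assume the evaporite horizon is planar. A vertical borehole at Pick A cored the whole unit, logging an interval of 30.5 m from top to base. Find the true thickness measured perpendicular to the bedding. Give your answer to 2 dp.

29.24 m

Two edge vectors: Pick A→Pick B = (-545, 399, 182), Pick A→Pick C = (-701, -332, 14).
Normal n = (Pick A→Pick B) × (Pick A→Pick C) = (66010, -119952, 460639).
So ∂z/∂easting = −n_x/n_z = −0.14330 and ∂z/∂northing = −n_y/n_z = 0.26040.
|∇z| = √(a²+b²) = 0.29723, so dip δ = arctan(0.29723) = 16.55°.
True thickness = vertical thickness × cos δ = 30.5 × cos 16.55° = 29.24 m.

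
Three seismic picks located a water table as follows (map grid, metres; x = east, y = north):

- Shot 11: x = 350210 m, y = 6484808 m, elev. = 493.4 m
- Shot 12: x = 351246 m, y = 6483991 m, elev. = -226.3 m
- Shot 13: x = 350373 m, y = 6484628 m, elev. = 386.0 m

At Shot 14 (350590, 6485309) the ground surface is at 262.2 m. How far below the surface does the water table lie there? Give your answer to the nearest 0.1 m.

Two edge vectors: Shot 11→Shot 12 = (1036, -817, -719.7), Shot 11→Shot 13 = (163, -180, -107.4).
Normal n = (Shot 11→Shot 12) × (Shot 11→Shot 13) = (-41800.2, -6044.7, -53309).
So ∂z/∂x = −n_x/n_z = −0.784111501 and ∂z/∂y = −n_y/n_z = −0.113389859.
Intercept c from Shot 11: 493.4 + 274603.69 + 735311.47 = 1010408.55.
At (350590, 6485309): z_contact = −274901.65 − 735368.27 + 1010408.55 = 138.63 m.
Depth below ground = 262.2 − 138.63 = 123.6 m.

123.6 m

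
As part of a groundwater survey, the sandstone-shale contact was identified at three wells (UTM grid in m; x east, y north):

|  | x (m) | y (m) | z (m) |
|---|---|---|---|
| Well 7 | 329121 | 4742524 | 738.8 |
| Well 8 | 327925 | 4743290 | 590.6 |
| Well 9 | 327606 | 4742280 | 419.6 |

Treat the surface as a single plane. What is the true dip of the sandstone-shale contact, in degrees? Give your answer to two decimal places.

12.49°

Two edge vectors: Well 7→Well 8 = (-1196, 766, -148.2), Well 7→Well 9 = (-1515, -244, -319.2).
Normal n = (Well 7→Well 8) × (Well 7→Well 9) = (-280668, -157240.2, 1452314).
So ∂z/∂x = −n_x/n_z = 0.19326 and ∂z/∂y = −n_y/n_z = 0.10827.
Gradient magnitude |∇z| = √(a² + b²) = √(0.03735 + 0.01172) = 0.22152.
True dip = arctan(0.22152) = 12.49°, dipping toward WSW (azimuth ≈ 241°).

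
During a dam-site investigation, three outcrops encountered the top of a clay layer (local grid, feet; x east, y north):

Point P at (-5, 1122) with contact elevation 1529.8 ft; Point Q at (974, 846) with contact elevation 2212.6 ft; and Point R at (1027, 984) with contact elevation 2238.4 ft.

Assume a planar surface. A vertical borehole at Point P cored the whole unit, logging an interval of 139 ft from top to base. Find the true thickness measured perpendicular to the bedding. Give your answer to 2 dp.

114.90 ft

Let the plane be z = a·x + b·y + c.
Point Q−Point P: 979a − 276b = 682.8;  Point R−Point P: 1032a − 138b = 708.6.
Solving gives a = 0.67687, b = −0.07300.
|∇z| = √(a²+b²) = 0.68079, so dip δ = arctan(0.68079) = 34.25°.
True thickness = vertical thickness × cos δ = 139 × cos 34.25° = 114.90 ft.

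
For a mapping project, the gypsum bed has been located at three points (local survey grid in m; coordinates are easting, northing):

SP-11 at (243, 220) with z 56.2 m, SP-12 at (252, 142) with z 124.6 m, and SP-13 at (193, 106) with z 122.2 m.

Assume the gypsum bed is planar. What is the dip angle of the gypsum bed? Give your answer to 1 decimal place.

Two edge vectors: SP-11→SP-12 = (9, -78, 68.4), SP-11→SP-13 = (-50, -114, 66).
Normal n = (SP-11→SP-12) × (SP-11→SP-13) = (2649.6, -4014, -4926).
So ∂z/∂easting = −n_x/n_z = 0.53788 and ∂z/∂northing = −n_y/n_z = −0.81486.
Gradient magnitude |∇z| = √(a² + b²) = √(0.28932 + 0.66400) = 0.97638.
True dip = arctan(0.97638) = 44.3°, dipping toward NNW (azimuth ≈ 327°).

44.3°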